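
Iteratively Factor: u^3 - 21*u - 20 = (u + 4)*(u^2 - 4*u - 5) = (u + 1)*(u + 4)*(u - 5)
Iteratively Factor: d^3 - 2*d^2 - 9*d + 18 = (d - 3)*(d^2 + d - 6) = (d - 3)*(d - 2)*(d + 3)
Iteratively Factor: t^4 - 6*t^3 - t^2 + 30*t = (t + 2)*(t^3 - 8*t^2 + 15*t) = t*(t + 2)*(t^2 - 8*t + 15) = t*(t - 5)*(t + 2)*(t - 3)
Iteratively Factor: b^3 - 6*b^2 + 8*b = (b - 4)*(b^2 - 2*b) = (b - 4)*(b - 2)*(b)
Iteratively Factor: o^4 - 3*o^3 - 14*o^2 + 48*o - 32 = (o - 1)*(o^3 - 2*o^2 - 16*o + 32) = (o - 2)*(o - 1)*(o^2 - 16) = (o - 4)*(o - 2)*(o - 1)*(o + 4)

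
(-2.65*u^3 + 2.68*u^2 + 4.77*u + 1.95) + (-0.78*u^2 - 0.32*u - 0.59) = -2.65*u^3 + 1.9*u^2 + 4.45*u + 1.36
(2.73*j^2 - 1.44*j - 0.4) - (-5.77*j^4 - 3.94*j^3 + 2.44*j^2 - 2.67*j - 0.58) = 5.77*j^4 + 3.94*j^3 + 0.29*j^2 + 1.23*j + 0.18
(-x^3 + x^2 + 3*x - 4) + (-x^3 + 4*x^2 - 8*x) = -2*x^3 + 5*x^2 - 5*x - 4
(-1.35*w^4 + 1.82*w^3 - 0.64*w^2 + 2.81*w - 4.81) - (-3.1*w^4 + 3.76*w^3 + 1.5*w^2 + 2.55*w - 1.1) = 1.75*w^4 - 1.94*w^3 - 2.14*w^2 + 0.26*w - 3.71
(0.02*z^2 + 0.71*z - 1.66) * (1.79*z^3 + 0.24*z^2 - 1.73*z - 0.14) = 0.0358*z^5 + 1.2757*z^4 - 2.8356*z^3 - 1.6295*z^2 + 2.7724*z + 0.2324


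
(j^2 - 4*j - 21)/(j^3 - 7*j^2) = (j + 3)/j^2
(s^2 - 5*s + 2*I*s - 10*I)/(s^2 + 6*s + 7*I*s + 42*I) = (s^2 + s*(-5 + 2*I) - 10*I)/(s^2 + s*(6 + 7*I) + 42*I)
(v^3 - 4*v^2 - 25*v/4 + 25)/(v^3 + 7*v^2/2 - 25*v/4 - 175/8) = 2*(v - 4)/(2*v + 7)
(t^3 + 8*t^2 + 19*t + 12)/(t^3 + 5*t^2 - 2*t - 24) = (t + 1)/(t - 2)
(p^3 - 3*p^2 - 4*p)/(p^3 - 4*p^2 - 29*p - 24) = p*(p - 4)/(p^2 - 5*p - 24)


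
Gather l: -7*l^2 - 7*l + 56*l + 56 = -7*l^2 + 49*l + 56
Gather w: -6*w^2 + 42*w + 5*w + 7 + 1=-6*w^2 + 47*w + 8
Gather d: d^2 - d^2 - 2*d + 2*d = 0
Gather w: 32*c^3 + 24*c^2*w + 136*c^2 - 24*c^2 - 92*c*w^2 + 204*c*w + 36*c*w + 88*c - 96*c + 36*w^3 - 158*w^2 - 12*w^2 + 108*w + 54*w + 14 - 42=32*c^3 + 112*c^2 - 8*c + 36*w^3 + w^2*(-92*c - 170) + w*(24*c^2 + 240*c + 162) - 28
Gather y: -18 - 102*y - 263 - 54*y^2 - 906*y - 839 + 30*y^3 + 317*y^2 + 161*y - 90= 30*y^3 + 263*y^2 - 847*y - 1210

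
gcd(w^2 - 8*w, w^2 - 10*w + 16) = w - 8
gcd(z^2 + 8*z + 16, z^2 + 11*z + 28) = z + 4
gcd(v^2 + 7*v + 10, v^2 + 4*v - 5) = v + 5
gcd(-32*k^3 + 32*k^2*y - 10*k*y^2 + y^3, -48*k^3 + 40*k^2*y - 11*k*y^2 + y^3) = 16*k^2 - 8*k*y + y^2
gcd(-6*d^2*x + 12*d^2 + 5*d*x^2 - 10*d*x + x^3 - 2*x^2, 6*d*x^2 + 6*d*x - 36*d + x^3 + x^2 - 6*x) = 6*d*x - 12*d + x^2 - 2*x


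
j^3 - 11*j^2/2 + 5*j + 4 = (j - 4)*(j - 2)*(j + 1/2)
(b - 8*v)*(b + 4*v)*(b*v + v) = b^3*v - 4*b^2*v^2 + b^2*v - 32*b*v^3 - 4*b*v^2 - 32*v^3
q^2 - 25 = (q - 5)*(q + 5)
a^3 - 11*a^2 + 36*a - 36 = (a - 6)*(a - 3)*(a - 2)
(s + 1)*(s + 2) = s^2 + 3*s + 2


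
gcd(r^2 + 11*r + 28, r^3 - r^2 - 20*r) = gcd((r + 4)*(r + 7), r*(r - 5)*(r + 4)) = r + 4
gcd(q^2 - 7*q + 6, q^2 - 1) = q - 1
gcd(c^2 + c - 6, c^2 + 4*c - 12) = c - 2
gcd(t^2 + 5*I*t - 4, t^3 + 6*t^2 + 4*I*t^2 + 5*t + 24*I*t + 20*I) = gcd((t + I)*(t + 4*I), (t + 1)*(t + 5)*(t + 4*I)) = t + 4*I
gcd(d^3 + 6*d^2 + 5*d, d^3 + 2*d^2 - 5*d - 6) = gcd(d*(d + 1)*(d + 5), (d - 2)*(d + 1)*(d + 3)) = d + 1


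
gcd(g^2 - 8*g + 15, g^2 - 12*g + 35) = g - 5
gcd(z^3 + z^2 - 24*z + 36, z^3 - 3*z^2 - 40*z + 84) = z^2 + 4*z - 12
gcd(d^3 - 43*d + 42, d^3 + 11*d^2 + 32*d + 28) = d + 7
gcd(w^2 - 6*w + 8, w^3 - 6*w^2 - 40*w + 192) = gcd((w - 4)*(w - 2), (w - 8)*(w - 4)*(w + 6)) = w - 4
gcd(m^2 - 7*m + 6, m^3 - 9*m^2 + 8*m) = m - 1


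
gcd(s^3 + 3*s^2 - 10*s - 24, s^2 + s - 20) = 1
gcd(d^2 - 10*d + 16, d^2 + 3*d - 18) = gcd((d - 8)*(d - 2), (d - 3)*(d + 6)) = 1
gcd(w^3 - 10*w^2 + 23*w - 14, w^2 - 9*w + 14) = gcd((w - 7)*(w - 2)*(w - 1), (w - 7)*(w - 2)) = w^2 - 9*w + 14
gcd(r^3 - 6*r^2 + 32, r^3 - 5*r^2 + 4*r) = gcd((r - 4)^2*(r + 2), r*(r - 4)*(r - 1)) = r - 4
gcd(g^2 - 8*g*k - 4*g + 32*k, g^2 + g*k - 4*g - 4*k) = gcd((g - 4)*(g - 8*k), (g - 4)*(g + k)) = g - 4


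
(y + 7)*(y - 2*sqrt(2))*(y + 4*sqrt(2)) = y^3 + 2*sqrt(2)*y^2 + 7*y^2 - 16*y + 14*sqrt(2)*y - 112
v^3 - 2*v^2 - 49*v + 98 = (v - 7)*(v - 2)*(v + 7)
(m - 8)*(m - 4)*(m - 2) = m^3 - 14*m^2 + 56*m - 64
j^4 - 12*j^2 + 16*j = j*(j - 2)^2*(j + 4)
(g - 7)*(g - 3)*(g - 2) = g^3 - 12*g^2 + 41*g - 42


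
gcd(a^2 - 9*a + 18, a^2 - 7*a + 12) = a - 3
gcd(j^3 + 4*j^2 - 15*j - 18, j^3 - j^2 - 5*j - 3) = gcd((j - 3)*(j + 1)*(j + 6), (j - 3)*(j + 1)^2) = j^2 - 2*j - 3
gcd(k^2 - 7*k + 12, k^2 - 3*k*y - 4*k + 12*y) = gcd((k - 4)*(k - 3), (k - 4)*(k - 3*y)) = k - 4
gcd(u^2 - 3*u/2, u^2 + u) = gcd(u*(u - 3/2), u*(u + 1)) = u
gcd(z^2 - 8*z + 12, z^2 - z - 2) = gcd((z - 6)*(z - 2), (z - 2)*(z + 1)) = z - 2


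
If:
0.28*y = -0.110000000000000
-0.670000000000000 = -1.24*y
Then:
No Solution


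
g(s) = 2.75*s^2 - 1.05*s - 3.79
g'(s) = 5.5*s - 1.05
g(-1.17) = 1.20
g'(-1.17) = -7.48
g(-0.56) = -2.34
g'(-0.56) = -4.13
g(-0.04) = -3.74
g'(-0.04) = -1.27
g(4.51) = 47.41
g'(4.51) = 23.76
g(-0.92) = -0.50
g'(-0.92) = -6.11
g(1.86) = 3.77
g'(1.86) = 9.18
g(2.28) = 8.11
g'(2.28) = 11.49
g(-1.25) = 1.82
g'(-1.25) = -7.92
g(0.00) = -3.79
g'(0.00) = -1.05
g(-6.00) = 101.51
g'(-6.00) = -34.05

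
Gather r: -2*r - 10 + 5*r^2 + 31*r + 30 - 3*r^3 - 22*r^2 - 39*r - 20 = -3*r^3 - 17*r^2 - 10*r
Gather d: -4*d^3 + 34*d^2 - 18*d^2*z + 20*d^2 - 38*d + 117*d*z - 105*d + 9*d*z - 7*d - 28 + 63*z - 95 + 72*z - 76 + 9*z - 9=-4*d^3 + d^2*(54 - 18*z) + d*(126*z - 150) + 144*z - 208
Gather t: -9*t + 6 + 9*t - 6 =0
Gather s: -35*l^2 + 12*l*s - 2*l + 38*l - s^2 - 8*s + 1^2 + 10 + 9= -35*l^2 + 36*l - s^2 + s*(12*l - 8) + 20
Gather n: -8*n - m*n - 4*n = n*(-m - 12)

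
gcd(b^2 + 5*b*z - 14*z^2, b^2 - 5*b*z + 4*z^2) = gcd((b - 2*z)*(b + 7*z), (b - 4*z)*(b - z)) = 1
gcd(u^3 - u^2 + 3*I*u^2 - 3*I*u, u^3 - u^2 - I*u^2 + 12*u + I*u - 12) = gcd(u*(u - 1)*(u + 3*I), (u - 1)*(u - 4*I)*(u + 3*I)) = u^2 + u*(-1 + 3*I) - 3*I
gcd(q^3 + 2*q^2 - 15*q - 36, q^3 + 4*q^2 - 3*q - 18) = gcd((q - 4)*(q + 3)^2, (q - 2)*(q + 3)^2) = q^2 + 6*q + 9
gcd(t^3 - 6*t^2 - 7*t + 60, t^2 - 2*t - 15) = t^2 - 2*t - 15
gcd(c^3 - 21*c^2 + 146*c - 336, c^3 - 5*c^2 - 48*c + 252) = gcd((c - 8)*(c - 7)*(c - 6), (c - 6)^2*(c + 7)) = c - 6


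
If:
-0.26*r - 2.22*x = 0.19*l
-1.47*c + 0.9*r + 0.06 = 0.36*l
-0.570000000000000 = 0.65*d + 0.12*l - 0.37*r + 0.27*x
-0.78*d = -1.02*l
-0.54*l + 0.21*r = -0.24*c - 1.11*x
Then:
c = 3.42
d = 2.73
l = 2.09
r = 6.35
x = -0.92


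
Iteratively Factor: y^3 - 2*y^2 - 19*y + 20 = (y + 4)*(y^2 - 6*y + 5) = (y - 1)*(y + 4)*(y - 5)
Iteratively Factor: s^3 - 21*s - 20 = (s - 5)*(s^2 + 5*s + 4) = (s - 5)*(s + 4)*(s + 1)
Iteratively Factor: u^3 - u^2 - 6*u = (u + 2)*(u^2 - 3*u) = (u - 3)*(u + 2)*(u)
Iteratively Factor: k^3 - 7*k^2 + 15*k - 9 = (k - 3)*(k^2 - 4*k + 3) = (k - 3)^2*(k - 1)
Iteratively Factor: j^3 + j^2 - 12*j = (j + 4)*(j^2 - 3*j) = j*(j + 4)*(j - 3)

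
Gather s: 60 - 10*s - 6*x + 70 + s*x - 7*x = s*(x - 10) - 13*x + 130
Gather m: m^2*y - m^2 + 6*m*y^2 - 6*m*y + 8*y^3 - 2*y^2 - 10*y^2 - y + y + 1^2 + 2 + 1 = m^2*(y - 1) + m*(6*y^2 - 6*y) + 8*y^3 - 12*y^2 + 4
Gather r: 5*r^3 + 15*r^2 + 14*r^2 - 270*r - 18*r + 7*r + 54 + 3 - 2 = 5*r^3 + 29*r^2 - 281*r + 55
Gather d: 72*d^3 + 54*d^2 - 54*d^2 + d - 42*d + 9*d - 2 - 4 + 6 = 72*d^3 - 32*d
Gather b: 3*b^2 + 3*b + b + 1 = 3*b^2 + 4*b + 1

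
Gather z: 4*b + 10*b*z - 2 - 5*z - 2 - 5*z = 4*b + z*(10*b - 10) - 4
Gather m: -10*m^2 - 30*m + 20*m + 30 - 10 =-10*m^2 - 10*m + 20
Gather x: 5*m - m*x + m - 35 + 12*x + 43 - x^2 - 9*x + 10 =6*m - x^2 + x*(3 - m) + 18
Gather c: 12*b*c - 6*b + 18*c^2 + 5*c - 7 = -6*b + 18*c^2 + c*(12*b + 5) - 7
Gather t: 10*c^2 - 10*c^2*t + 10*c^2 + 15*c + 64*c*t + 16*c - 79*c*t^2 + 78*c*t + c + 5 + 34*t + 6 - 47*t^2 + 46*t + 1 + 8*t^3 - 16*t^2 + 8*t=20*c^2 + 32*c + 8*t^3 + t^2*(-79*c - 63) + t*(-10*c^2 + 142*c + 88) + 12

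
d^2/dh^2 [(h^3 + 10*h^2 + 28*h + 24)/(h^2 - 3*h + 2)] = 2*(65*h^3 - 6*h^2 - 372*h + 376)/(h^6 - 9*h^5 + 33*h^4 - 63*h^3 + 66*h^2 - 36*h + 8)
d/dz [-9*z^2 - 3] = -18*z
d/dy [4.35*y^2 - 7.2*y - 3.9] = 8.7*y - 7.2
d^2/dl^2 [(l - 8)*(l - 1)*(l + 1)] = 6*l - 16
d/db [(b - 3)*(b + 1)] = 2*b - 2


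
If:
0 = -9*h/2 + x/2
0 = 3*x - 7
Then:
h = 7/27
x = 7/3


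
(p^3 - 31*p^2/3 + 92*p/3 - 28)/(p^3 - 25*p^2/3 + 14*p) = (p - 2)/p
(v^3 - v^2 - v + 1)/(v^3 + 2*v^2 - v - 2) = (v - 1)/(v + 2)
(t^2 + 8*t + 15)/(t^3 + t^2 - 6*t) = (t + 5)/(t*(t - 2))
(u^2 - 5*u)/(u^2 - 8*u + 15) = u/(u - 3)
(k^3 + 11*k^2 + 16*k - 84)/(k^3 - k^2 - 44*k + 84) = (k + 6)/(k - 6)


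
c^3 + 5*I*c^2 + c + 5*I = (c - I)*(c + I)*(c + 5*I)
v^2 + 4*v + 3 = (v + 1)*(v + 3)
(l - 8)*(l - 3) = l^2 - 11*l + 24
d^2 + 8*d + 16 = (d + 4)^2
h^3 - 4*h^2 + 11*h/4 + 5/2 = (h - 5/2)*(h - 2)*(h + 1/2)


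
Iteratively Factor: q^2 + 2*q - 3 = (q - 1)*(q + 3)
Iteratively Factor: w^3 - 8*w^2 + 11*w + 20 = (w - 4)*(w^2 - 4*w - 5) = (w - 5)*(w - 4)*(w + 1)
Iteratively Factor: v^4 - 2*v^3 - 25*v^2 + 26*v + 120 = (v - 3)*(v^3 + v^2 - 22*v - 40) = (v - 3)*(v + 2)*(v^2 - v - 20) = (v - 5)*(v - 3)*(v + 2)*(v + 4)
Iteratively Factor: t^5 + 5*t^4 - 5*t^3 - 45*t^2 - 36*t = (t + 4)*(t^4 + t^3 - 9*t^2 - 9*t) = (t + 3)*(t + 4)*(t^3 - 2*t^2 - 3*t) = (t + 1)*(t + 3)*(t + 4)*(t^2 - 3*t) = t*(t + 1)*(t + 3)*(t + 4)*(t - 3)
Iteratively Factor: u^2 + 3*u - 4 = (u - 1)*(u + 4)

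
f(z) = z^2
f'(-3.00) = -6.00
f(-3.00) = 9.00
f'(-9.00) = -18.00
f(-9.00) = 81.00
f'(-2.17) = -4.34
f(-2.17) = 4.71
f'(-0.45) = -0.90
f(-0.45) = 0.20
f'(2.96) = 5.92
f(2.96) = 8.76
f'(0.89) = 1.78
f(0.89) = 0.79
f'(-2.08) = -4.16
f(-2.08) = 4.33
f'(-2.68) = -5.36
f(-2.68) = 7.18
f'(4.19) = 8.38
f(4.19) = 17.56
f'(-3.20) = -6.40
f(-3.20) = 10.24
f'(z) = 2*z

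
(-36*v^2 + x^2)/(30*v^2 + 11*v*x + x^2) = (-6*v + x)/(5*v + x)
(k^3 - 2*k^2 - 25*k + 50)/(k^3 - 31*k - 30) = (k^2 - 7*k + 10)/(k^2 - 5*k - 6)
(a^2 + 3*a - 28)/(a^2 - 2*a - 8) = (a + 7)/(a + 2)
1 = 1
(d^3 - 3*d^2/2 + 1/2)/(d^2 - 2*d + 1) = d + 1/2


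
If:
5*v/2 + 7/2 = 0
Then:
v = -7/5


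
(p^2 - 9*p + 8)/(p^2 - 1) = (p - 8)/(p + 1)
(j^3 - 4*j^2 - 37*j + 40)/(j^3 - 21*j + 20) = (j - 8)/(j - 4)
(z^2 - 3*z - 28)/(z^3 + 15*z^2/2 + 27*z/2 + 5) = 2*(z^2 - 3*z - 28)/(2*z^3 + 15*z^2 + 27*z + 10)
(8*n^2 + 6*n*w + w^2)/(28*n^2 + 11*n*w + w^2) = (2*n + w)/(7*n + w)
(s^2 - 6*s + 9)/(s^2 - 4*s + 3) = (s - 3)/(s - 1)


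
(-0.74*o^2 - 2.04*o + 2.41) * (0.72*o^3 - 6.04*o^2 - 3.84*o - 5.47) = -0.5328*o^5 + 3.0008*o^4 + 16.8984*o^3 - 2.675*o^2 + 1.9044*o - 13.1827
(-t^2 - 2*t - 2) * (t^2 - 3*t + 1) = -t^4 + t^3 + 3*t^2 + 4*t - 2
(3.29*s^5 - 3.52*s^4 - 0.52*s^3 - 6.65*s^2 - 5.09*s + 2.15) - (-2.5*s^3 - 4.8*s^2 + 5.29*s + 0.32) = 3.29*s^5 - 3.52*s^4 + 1.98*s^3 - 1.85*s^2 - 10.38*s + 1.83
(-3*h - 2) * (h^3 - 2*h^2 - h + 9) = -3*h^4 + 4*h^3 + 7*h^2 - 25*h - 18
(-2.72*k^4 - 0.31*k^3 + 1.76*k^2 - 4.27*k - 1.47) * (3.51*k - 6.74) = -9.5472*k^5 + 17.2447*k^4 + 8.267*k^3 - 26.8501*k^2 + 23.6201*k + 9.9078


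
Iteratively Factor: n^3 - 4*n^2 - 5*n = (n)*(n^2 - 4*n - 5) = n*(n + 1)*(n - 5)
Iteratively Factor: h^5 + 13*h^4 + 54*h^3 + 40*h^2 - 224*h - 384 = (h + 4)*(h^4 + 9*h^3 + 18*h^2 - 32*h - 96) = (h + 4)^2*(h^3 + 5*h^2 - 2*h - 24) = (h - 2)*(h + 4)^2*(h^2 + 7*h + 12) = (h - 2)*(h + 4)^3*(h + 3)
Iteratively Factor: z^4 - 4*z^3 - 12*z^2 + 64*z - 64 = (z - 2)*(z^3 - 2*z^2 - 16*z + 32) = (z - 4)*(z - 2)*(z^2 + 2*z - 8) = (z - 4)*(z - 2)^2*(z + 4)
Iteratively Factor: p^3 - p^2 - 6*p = (p - 3)*(p^2 + 2*p) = p*(p - 3)*(p + 2)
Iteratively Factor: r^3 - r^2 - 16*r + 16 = (r - 4)*(r^2 + 3*r - 4) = (r - 4)*(r - 1)*(r + 4)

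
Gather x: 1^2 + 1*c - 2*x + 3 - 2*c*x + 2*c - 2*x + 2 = 3*c + x*(-2*c - 4) + 6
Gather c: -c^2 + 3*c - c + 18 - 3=-c^2 + 2*c + 15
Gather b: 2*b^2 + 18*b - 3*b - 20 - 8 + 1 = 2*b^2 + 15*b - 27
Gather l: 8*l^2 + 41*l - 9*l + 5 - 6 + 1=8*l^2 + 32*l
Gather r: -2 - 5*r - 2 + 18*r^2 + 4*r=18*r^2 - r - 4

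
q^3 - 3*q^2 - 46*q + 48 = (q - 8)*(q - 1)*(q + 6)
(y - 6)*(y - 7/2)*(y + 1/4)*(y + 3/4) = y^4 - 17*y^3/2 + 187*y^2/16 + 615*y/32 + 63/16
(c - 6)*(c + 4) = c^2 - 2*c - 24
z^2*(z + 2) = z^3 + 2*z^2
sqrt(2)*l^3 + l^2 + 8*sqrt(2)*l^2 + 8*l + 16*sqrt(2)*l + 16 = (l + 4)^2*(sqrt(2)*l + 1)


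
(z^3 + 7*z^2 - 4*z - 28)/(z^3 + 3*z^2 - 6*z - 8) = (z^2 + 9*z + 14)/(z^2 + 5*z + 4)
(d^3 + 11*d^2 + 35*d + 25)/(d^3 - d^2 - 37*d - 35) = (d + 5)/(d - 7)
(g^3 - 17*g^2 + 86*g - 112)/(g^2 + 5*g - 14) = (g^2 - 15*g + 56)/(g + 7)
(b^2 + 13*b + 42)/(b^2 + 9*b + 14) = (b + 6)/(b + 2)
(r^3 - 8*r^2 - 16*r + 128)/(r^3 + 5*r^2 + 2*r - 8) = (r^2 - 12*r + 32)/(r^2 + r - 2)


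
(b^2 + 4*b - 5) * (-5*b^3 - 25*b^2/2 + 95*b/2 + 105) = -5*b^5 - 65*b^4/2 + 45*b^3/2 + 715*b^2/2 + 365*b/2 - 525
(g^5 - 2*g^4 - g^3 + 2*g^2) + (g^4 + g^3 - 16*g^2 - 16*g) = g^5 - g^4 - 14*g^2 - 16*g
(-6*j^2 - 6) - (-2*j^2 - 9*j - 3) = -4*j^2 + 9*j - 3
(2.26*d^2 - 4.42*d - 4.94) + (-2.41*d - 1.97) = 2.26*d^2 - 6.83*d - 6.91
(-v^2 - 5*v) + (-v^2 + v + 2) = -2*v^2 - 4*v + 2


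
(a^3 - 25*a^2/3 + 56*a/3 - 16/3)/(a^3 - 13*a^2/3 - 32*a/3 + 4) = (a^2 - 8*a + 16)/(a^2 - 4*a - 12)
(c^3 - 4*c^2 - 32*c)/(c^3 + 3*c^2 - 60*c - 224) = c/(c + 7)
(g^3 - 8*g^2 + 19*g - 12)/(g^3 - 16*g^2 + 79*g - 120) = (g^2 - 5*g + 4)/(g^2 - 13*g + 40)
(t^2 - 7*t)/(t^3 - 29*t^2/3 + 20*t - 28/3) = 3*t/(3*t^2 - 8*t + 4)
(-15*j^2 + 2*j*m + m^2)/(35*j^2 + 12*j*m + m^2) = (-3*j + m)/(7*j + m)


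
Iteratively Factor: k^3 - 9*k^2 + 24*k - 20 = (k - 2)*(k^2 - 7*k + 10) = (k - 5)*(k - 2)*(k - 2)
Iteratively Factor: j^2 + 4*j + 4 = (j + 2)*(j + 2)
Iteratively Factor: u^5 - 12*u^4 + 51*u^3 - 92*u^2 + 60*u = (u - 2)*(u^4 - 10*u^3 + 31*u^2 - 30*u) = u*(u - 2)*(u^3 - 10*u^2 + 31*u - 30) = u*(u - 2)^2*(u^2 - 8*u + 15) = u*(u - 3)*(u - 2)^2*(u - 5)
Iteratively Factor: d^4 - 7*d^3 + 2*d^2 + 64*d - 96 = (d - 2)*(d^3 - 5*d^2 - 8*d + 48) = (d - 4)*(d - 2)*(d^2 - d - 12) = (d - 4)^2*(d - 2)*(d + 3)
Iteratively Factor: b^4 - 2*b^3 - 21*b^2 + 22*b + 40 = (b + 4)*(b^3 - 6*b^2 + 3*b + 10) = (b - 5)*(b + 4)*(b^2 - b - 2) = (b - 5)*(b + 1)*(b + 4)*(b - 2)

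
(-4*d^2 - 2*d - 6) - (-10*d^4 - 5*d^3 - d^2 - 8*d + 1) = 10*d^4 + 5*d^3 - 3*d^2 + 6*d - 7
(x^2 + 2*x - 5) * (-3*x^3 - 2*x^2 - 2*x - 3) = -3*x^5 - 8*x^4 + 9*x^3 + 3*x^2 + 4*x + 15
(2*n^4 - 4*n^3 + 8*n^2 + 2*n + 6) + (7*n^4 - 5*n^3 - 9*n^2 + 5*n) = 9*n^4 - 9*n^3 - n^2 + 7*n + 6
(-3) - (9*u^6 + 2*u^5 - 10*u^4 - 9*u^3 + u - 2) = -9*u^6 - 2*u^5 + 10*u^4 + 9*u^3 - u - 1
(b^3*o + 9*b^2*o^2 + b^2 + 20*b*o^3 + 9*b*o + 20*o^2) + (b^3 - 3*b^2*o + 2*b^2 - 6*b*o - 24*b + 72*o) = b^3*o + b^3 + 9*b^2*o^2 - 3*b^2*o + 3*b^2 + 20*b*o^3 + 3*b*o - 24*b + 20*o^2 + 72*o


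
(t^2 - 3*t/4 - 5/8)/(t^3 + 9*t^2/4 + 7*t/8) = (4*t - 5)/(t*(4*t + 7))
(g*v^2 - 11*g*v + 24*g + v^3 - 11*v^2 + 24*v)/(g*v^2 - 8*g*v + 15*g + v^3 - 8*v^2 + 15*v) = (v - 8)/(v - 5)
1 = 1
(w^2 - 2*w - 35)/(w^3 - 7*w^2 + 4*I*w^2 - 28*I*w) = (w + 5)/(w*(w + 4*I))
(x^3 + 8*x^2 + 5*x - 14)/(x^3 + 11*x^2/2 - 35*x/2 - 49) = 2*(x - 1)/(2*x - 7)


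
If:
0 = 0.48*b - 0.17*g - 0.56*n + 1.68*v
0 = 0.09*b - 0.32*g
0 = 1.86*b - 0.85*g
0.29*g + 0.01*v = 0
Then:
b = 0.00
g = 0.00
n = 0.00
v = 0.00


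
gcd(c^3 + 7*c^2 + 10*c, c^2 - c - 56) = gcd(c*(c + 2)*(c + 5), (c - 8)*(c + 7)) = 1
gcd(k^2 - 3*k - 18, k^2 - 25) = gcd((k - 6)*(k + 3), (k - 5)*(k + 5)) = 1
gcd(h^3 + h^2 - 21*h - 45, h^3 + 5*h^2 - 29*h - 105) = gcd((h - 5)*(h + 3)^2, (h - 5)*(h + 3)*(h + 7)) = h^2 - 2*h - 15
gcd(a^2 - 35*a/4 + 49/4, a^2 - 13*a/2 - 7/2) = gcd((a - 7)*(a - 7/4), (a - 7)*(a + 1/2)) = a - 7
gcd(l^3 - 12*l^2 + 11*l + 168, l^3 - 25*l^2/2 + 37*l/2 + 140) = l^2 - 15*l + 56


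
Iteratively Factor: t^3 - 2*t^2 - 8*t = (t - 4)*(t^2 + 2*t) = (t - 4)*(t + 2)*(t)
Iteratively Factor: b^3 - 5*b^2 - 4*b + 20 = (b + 2)*(b^2 - 7*b + 10) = (b - 2)*(b + 2)*(b - 5)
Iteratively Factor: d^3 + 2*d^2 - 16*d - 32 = (d - 4)*(d^2 + 6*d + 8) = (d - 4)*(d + 2)*(d + 4)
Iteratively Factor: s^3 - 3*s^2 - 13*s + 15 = (s - 5)*(s^2 + 2*s - 3) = (s - 5)*(s - 1)*(s + 3)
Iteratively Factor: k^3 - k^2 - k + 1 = (k - 1)*(k^2 - 1) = (k - 1)^2*(k + 1)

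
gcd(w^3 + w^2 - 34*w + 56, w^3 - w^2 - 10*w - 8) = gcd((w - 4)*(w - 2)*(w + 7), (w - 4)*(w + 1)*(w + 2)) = w - 4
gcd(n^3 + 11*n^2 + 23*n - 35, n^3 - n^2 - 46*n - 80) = n + 5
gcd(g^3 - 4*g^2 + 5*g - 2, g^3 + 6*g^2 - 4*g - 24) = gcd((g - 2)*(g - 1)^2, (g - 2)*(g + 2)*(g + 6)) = g - 2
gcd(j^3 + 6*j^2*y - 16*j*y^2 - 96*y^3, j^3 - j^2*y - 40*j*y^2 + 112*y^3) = -j + 4*y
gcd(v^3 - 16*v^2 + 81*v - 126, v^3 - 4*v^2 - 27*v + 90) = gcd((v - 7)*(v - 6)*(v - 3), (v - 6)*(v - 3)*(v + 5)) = v^2 - 9*v + 18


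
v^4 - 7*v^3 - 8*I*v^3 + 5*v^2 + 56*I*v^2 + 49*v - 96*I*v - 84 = (v - 4)*(v - 3)*(v - 7*I)*(v - I)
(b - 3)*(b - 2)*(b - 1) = b^3 - 6*b^2 + 11*b - 6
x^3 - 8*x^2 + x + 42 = (x - 7)*(x - 3)*(x + 2)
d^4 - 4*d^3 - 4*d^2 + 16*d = d*(d - 4)*(d - 2)*(d + 2)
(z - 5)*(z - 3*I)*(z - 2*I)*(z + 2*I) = z^4 - 5*z^3 - 3*I*z^3 + 4*z^2 + 15*I*z^2 - 20*z - 12*I*z + 60*I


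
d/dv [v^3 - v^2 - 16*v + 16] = 3*v^2 - 2*v - 16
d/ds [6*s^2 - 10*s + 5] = 12*s - 10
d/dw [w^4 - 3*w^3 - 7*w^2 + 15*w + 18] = 4*w^3 - 9*w^2 - 14*w + 15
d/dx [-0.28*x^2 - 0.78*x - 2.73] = -0.56*x - 0.78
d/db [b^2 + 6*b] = 2*b + 6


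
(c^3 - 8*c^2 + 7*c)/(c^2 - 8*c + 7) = c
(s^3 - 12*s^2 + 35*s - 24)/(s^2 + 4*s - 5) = (s^2 - 11*s + 24)/(s + 5)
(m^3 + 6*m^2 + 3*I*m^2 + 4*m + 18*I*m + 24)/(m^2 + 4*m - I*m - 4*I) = (m^2 + m*(6 + 4*I) + 24*I)/(m + 4)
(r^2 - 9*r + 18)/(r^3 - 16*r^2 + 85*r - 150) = (r - 3)/(r^2 - 10*r + 25)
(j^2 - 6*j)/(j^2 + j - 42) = j/(j + 7)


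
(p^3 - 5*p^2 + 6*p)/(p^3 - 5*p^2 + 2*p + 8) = p*(p - 3)/(p^2 - 3*p - 4)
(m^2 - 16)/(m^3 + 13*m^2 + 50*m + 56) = (m - 4)/(m^2 + 9*m + 14)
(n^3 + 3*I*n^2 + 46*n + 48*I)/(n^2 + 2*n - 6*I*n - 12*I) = (n^2 + 9*I*n - 8)/(n + 2)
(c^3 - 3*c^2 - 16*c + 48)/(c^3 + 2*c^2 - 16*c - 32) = (c - 3)/(c + 2)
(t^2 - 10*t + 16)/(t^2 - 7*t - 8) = (t - 2)/(t + 1)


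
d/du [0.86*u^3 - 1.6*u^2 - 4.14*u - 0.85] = 2.58*u^2 - 3.2*u - 4.14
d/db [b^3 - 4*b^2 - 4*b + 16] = 3*b^2 - 8*b - 4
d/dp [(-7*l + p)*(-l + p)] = -8*l + 2*p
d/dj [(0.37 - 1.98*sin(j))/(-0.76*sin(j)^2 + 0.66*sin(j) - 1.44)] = (-1.5048*sin(j)^2 + 0.5624*sin(j) + 2.607)*cos(j)/(0.5776*sin(j)^4 - 1.0032*sin(j)^3 + 2.6244*sin(j)^2 - 1.9008*sin(j) + 2.0736)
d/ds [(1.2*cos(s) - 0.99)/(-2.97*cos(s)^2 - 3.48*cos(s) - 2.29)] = (-3.564*cos(s)^2 + 5.8806*cos(s) + 6.1932)*sin(s)/(8.8209*cos(s)^4 + 20.6712*cos(s)^3 + 25.713*cos(s)^2 + 15.9384*cos(s) + 5.2441)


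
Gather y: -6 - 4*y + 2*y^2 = 2*y^2 - 4*y - 6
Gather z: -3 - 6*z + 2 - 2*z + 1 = -8*z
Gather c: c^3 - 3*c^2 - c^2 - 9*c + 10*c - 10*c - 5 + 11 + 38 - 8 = c^3 - 4*c^2 - 9*c + 36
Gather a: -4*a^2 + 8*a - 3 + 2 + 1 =-4*a^2 + 8*a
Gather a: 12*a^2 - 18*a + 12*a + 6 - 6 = 12*a^2 - 6*a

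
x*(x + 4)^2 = x^3 + 8*x^2 + 16*x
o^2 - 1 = (o - 1)*(o + 1)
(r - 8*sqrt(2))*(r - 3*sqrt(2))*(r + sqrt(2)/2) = r^3 - 21*sqrt(2)*r^2/2 + 37*r + 24*sqrt(2)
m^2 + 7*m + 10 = (m + 2)*(m + 5)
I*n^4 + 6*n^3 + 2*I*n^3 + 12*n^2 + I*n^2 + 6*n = n*(n + 1)*(n - 6*I)*(I*n + I)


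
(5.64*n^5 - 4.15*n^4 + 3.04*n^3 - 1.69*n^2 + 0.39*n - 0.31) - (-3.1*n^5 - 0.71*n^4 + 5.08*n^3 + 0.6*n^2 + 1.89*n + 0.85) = 8.74*n^5 - 3.44*n^4 - 2.04*n^3 - 2.29*n^2 - 1.5*n - 1.16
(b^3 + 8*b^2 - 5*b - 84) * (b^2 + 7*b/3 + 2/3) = b^5 + 31*b^4/3 + 43*b^3/3 - 271*b^2/3 - 598*b/3 - 56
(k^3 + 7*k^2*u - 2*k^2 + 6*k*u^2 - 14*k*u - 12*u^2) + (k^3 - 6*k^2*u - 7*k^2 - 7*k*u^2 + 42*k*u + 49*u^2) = 2*k^3 + k^2*u - 9*k^2 - k*u^2 + 28*k*u + 37*u^2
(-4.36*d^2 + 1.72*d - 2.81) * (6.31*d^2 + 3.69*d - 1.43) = -27.5116*d^4 - 5.2352*d^3 - 5.1495*d^2 - 12.8285*d + 4.0183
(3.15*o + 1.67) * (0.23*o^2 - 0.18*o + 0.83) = 0.7245*o^3 - 0.1829*o^2 + 2.3139*o + 1.3861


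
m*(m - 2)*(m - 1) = m^3 - 3*m^2 + 2*m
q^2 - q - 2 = (q - 2)*(q + 1)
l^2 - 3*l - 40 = (l - 8)*(l + 5)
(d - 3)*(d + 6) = d^2 + 3*d - 18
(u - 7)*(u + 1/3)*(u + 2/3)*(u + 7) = u^4 + u^3 - 439*u^2/9 - 49*u - 98/9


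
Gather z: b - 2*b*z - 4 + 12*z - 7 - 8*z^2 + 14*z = b - 8*z^2 + z*(26 - 2*b) - 11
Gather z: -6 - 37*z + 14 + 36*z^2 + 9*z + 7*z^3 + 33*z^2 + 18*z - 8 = 7*z^3 + 69*z^2 - 10*z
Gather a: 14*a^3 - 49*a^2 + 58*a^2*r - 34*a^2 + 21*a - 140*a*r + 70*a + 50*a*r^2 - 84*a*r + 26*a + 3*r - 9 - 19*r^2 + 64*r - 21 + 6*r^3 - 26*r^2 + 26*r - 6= 14*a^3 + a^2*(58*r - 83) + a*(50*r^2 - 224*r + 117) + 6*r^3 - 45*r^2 + 93*r - 36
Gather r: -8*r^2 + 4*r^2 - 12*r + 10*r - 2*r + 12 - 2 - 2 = -4*r^2 - 4*r + 8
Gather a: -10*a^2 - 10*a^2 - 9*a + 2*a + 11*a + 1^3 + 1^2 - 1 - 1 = -20*a^2 + 4*a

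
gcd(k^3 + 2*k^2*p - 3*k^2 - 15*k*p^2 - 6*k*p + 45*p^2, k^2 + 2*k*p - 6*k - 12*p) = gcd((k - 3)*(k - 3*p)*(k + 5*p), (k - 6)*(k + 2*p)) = 1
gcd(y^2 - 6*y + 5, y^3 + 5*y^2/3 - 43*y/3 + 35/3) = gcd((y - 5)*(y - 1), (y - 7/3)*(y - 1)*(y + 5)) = y - 1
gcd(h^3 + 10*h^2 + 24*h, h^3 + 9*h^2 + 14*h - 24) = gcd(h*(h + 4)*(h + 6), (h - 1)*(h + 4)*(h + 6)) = h^2 + 10*h + 24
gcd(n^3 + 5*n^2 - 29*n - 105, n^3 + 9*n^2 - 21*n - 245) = n^2 + 2*n - 35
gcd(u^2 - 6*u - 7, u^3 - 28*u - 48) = 1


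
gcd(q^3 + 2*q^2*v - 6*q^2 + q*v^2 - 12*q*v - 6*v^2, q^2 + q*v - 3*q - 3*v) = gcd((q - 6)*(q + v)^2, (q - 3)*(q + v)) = q + v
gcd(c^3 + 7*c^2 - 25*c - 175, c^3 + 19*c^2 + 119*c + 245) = c^2 + 12*c + 35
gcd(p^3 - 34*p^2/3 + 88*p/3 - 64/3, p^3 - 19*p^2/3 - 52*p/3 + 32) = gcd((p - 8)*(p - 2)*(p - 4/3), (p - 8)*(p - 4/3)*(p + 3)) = p^2 - 28*p/3 + 32/3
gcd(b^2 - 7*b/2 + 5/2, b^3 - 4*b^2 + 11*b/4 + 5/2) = b - 5/2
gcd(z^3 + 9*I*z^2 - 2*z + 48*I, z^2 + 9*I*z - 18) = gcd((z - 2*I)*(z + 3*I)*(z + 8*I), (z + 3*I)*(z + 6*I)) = z + 3*I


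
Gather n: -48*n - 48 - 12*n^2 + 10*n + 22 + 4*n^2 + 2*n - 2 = -8*n^2 - 36*n - 28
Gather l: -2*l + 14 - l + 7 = 21 - 3*l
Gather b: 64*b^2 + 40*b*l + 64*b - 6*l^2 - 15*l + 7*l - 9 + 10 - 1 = 64*b^2 + b*(40*l + 64) - 6*l^2 - 8*l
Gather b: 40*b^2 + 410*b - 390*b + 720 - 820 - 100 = 40*b^2 + 20*b - 200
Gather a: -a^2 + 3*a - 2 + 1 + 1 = -a^2 + 3*a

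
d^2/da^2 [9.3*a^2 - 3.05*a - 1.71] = 18.6000000000000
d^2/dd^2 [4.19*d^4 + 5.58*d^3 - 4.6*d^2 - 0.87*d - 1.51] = 50.28*d^2 + 33.48*d - 9.2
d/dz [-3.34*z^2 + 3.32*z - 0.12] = 3.32 - 6.68*z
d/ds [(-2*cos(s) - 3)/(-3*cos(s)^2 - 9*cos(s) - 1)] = (-6*sin(s)^2 + 18*cos(s) + 31)*sin(s)/(3*cos(s)^2 + 9*cos(s) + 1)^2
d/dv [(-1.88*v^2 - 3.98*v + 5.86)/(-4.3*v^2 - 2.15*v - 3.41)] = (-13.072*v^2 + 63.2176*v + 26.1708)/(18.49*v^4 + 18.49*v^3 + 33.9485*v^2 + 14.663*v + 11.6281)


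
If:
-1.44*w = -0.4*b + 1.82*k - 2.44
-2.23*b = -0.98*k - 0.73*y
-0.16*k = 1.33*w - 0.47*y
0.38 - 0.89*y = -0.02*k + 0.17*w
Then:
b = 0.83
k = 1.54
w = -0.02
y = 0.47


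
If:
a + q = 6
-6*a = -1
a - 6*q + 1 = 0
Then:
No Solution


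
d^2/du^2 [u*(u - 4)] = 2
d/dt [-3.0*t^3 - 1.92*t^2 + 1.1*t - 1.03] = -9.0*t^2 - 3.84*t + 1.1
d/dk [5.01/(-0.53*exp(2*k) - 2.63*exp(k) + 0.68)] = (5.3106*exp(k) + 13.1763)*exp(k)/(0.53*exp(2*k) + 2.63*exp(k) - 0.68)^2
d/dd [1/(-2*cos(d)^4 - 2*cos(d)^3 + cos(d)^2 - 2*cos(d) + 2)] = 2*(-4*cos(d)^3 - 3*cos(d)^2 + cos(d) - 1)*sin(d)/(2*cos(d)^4 + 2*cos(d)^3 - cos(d)^2 + 2*cos(d) - 2)^2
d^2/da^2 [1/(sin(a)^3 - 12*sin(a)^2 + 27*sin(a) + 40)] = 3*(-3*sin(a)^5 + 47*sin(a)^4 - 253*sin(a)^3 + 633*sin(a)^2 - 1174*sin(a) + 806)/((sin(a) - 8)^3*(sin(a) - 5)^3*(sin(a) + 1)^2)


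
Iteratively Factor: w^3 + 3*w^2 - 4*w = (w - 1)*(w^2 + 4*w) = (w - 1)*(w + 4)*(w)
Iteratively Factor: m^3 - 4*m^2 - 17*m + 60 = (m + 4)*(m^2 - 8*m + 15) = (m - 5)*(m + 4)*(m - 3)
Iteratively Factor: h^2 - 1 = (h - 1)*(h + 1)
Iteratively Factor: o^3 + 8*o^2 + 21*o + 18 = (o + 3)*(o^2 + 5*o + 6) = (o + 2)*(o + 3)*(o + 3)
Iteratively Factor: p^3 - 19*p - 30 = (p + 3)*(p^2 - 3*p - 10) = (p + 2)*(p + 3)*(p - 5)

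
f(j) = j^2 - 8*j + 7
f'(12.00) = 16.00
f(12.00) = 55.00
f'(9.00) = 10.00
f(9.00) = 16.00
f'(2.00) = -4.00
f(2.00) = -5.00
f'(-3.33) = -14.66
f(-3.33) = 44.73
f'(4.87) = 1.74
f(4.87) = -8.24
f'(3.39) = -1.22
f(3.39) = -8.63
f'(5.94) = 3.88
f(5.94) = -5.24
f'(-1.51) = -11.02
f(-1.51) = 21.36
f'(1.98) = -4.04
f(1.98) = -4.92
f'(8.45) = 8.90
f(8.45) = 10.80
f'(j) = 2*j - 8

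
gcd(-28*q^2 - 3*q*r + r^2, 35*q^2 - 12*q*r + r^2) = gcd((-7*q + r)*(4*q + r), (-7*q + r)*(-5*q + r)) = 7*q - r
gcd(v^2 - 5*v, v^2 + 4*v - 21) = 1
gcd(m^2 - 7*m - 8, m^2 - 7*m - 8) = m^2 - 7*m - 8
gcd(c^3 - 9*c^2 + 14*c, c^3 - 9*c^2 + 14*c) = c^3 - 9*c^2 + 14*c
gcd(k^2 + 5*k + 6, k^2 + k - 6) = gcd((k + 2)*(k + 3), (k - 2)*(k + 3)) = k + 3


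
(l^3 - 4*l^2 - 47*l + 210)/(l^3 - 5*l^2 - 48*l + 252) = (l - 5)/(l - 6)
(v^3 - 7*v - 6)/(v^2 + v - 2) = (v^2 - 2*v - 3)/(v - 1)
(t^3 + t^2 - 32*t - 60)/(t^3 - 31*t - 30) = (t + 2)/(t + 1)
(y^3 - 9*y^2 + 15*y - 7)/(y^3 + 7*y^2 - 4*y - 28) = (y^3 - 9*y^2 + 15*y - 7)/(y^3 + 7*y^2 - 4*y - 28)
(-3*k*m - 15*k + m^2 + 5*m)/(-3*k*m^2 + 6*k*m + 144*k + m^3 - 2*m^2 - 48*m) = (m + 5)/(m^2 - 2*m - 48)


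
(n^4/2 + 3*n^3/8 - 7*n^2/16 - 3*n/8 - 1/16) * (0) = 0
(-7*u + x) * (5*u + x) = -35*u^2 - 2*u*x + x^2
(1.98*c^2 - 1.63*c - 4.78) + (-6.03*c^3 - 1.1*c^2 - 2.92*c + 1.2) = -6.03*c^3 + 0.88*c^2 - 4.55*c - 3.58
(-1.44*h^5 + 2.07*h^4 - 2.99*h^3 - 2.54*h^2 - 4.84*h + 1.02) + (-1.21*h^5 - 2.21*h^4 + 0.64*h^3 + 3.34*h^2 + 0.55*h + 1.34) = -2.65*h^5 - 0.14*h^4 - 2.35*h^3 + 0.8*h^2 - 4.29*h + 2.36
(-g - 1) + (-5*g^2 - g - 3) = -5*g^2 - 2*g - 4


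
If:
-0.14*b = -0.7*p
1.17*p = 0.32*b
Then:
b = 0.00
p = 0.00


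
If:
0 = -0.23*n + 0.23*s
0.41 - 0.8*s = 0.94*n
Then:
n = 0.24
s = 0.24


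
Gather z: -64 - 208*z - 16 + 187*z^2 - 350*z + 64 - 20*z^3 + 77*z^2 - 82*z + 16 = -20*z^3 + 264*z^2 - 640*z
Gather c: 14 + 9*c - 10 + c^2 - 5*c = c^2 + 4*c + 4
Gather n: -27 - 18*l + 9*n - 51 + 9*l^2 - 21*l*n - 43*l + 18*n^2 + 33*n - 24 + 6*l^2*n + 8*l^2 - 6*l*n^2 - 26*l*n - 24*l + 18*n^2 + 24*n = 17*l^2 - 85*l + n^2*(36 - 6*l) + n*(6*l^2 - 47*l + 66) - 102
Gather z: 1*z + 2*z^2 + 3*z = 2*z^2 + 4*z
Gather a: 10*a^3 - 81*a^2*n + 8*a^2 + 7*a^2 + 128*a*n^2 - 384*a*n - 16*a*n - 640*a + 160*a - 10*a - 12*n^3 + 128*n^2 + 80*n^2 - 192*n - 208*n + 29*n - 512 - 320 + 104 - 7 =10*a^3 + a^2*(15 - 81*n) + a*(128*n^2 - 400*n - 490) - 12*n^3 + 208*n^2 - 371*n - 735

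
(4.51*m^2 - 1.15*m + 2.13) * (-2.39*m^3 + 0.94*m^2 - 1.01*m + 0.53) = -10.7789*m^5 + 6.9879*m^4 - 10.7268*m^3 + 5.554*m^2 - 2.7608*m + 1.1289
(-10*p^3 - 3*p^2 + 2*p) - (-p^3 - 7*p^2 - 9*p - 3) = -9*p^3 + 4*p^2 + 11*p + 3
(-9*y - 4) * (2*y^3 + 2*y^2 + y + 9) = -18*y^4 - 26*y^3 - 17*y^2 - 85*y - 36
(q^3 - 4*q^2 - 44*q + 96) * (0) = 0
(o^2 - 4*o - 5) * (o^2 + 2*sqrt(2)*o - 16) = o^4 - 4*o^3 + 2*sqrt(2)*o^3 - 21*o^2 - 8*sqrt(2)*o^2 - 10*sqrt(2)*o + 64*o + 80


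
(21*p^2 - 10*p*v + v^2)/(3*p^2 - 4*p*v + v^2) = (7*p - v)/(p - v)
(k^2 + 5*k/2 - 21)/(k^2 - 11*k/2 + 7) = (k + 6)/(k - 2)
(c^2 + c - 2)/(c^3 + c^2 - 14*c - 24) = (c - 1)/(c^2 - c - 12)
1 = 1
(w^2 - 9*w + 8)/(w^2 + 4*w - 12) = (w^2 - 9*w + 8)/(w^2 + 4*w - 12)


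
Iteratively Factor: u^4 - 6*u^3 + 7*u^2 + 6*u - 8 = (u + 1)*(u^3 - 7*u^2 + 14*u - 8) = (u - 1)*(u + 1)*(u^2 - 6*u + 8) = (u - 2)*(u - 1)*(u + 1)*(u - 4)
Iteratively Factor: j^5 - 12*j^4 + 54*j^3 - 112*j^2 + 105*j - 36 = (j - 1)*(j^4 - 11*j^3 + 43*j^2 - 69*j + 36) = (j - 1)^2*(j^3 - 10*j^2 + 33*j - 36) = (j - 3)*(j - 1)^2*(j^2 - 7*j + 12) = (j - 4)*(j - 3)*(j - 1)^2*(j - 3)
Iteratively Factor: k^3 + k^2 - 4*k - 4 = (k + 2)*(k^2 - k - 2) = (k + 1)*(k + 2)*(k - 2)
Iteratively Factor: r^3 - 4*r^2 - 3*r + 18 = (r + 2)*(r^2 - 6*r + 9) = (r - 3)*(r + 2)*(r - 3)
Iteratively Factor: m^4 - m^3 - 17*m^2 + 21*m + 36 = (m - 3)*(m^3 + 2*m^2 - 11*m - 12) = (m - 3)^2*(m^2 + 5*m + 4) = (m - 3)^2*(m + 4)*(m + 1)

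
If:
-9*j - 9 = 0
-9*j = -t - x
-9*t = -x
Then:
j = -1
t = -9/10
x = -81/10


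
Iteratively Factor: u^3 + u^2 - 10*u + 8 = (u - 1)*(u^2 + 2*u - 8) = (u - 1)*(u + 4)*(u - 2)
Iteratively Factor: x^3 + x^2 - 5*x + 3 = (x - 1)*(x^2 + 2*x - 3) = (x - 1)*(x + 3)*(x - 1)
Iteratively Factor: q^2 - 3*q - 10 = (q + 2)*(q - 5)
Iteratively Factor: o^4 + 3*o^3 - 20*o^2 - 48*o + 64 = (o + 4)*(o^3 - o^2 - 16*o + 16) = (o + 4)^2*(o^2 - 5*o + 4) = (o - 4)*(o + 4)^2*(o - 1)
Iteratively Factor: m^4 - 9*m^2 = (m + 3)*(m^3 - 3*m^2) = (m - 3)*(m + 3)*(m^2) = m*(m - 3)*(m + 3)*(m)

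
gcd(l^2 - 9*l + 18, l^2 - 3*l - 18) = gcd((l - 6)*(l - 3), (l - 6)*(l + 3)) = l - 6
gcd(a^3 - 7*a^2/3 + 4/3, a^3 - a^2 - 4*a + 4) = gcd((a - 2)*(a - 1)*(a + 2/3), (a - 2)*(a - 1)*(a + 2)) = a^2 - 3*a + 2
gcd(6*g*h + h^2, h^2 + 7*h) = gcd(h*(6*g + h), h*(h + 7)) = h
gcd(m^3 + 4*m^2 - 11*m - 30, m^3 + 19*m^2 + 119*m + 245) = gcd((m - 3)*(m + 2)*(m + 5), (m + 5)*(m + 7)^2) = m + 5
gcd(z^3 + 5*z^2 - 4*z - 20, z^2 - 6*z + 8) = z - 2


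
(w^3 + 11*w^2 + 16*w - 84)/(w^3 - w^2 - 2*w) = (w^2 + 13*w + 42)/(w*(w + 1))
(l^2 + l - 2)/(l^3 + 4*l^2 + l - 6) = 1/(l + 3)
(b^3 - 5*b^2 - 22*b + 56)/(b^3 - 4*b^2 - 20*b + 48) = (b - 7)/(b - 6)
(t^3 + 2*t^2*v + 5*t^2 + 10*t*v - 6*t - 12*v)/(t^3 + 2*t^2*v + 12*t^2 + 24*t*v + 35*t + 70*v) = (t^2 + 5*t - 6)/(t^2 + 12*t + 35)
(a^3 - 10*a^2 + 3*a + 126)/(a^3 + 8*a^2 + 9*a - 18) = (a^2 - 13*a + 42)/(a^2 + 5*a - 6)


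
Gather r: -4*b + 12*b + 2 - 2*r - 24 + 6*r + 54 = 8*b + 4*r + 32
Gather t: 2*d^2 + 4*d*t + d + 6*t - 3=2*d^2 + d + t*(4*d + 6) - 3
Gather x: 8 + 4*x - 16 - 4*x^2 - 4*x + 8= -4*x^2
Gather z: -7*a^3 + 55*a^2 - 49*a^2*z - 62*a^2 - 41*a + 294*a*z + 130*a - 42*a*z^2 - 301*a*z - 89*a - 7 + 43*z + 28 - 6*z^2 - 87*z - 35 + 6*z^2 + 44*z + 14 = -7*a^3 - 7*a^2 - 42*a*z^2 + z*(-49*a^2 - 7*a)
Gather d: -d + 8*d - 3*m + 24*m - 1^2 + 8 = 7*d + 21*m + 7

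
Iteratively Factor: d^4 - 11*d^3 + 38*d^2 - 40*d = (d - 2)*(d^3 - 9*d^2 + 20*d) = (d - 5)*(d - 2)*(d^2 - 4*d) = (d - 5)*(d - 4)*(d - 2)*(d)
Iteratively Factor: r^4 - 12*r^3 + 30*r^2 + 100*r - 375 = (r + 3)*(r^3 - 15*r^2 + 75*r - 125) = (r - 5)*(r + 3)*(r^2 - 10*r + 25) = (r - 5)^2*(r + 3)*(r - 5)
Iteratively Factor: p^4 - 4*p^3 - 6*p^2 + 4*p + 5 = (p - 1)*(p^3 - 3*p^2 - 9*p - 5) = (p - 5)*(p - 1)*(p^2 + 2*p + 1) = (p - 5)*(p - 1)*(p + 1)*(p + 1)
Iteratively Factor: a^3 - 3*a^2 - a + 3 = (a - 1)*(a^2 - 2*a - 3) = (a - 3)*(a - 1)*(a + 1)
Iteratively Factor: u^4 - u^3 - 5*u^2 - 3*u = (u)*(u^3 - u^2 - 5*u - 3) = u*(u + 1)*(u^2 - 2*u - 3) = u*(u - 3)*(u + 1)*(u + 1)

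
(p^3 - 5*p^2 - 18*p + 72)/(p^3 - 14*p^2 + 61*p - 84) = (p^2 - 2*p - 24)/(p^2 - 11*p + 28)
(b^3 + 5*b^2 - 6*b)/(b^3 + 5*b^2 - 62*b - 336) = b*(b - 1)/(b^2 - b - 56)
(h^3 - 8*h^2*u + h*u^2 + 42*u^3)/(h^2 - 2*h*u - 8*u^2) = (-h^2 + 10*h*u - 21*u^2)/(-h + 4*u)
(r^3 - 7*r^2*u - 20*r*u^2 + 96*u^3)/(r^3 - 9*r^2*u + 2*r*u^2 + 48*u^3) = (r + 4*u)/(r + 2*u)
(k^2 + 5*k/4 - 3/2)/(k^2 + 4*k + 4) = (k - 3/4)/(k + 2)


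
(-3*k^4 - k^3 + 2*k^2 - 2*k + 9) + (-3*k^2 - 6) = -3*k^4 - k^3 - k^2 - 2*k + 3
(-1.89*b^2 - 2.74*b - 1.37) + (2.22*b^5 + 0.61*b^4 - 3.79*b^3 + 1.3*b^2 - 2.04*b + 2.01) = 2.22*b^5 + 0.61*b^4 - 3.79*b^3 - 0.59*b^2 - 4.78*b + 0.64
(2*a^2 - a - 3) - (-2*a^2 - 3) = 4*a^2 - a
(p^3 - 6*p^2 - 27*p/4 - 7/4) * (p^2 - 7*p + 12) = p^5 - 13*p^4 + 189*p^3/4 - 53*p^2/2 - 275*p/4 - 21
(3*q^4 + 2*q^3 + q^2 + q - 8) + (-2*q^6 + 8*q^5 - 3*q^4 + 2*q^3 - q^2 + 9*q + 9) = -2*q^6 + 8*q^5 + 4*q^3 + 10*q + 1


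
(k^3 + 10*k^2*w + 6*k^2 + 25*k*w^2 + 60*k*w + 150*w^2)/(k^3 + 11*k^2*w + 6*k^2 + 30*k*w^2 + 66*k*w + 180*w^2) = (k + 5*w)/(k + 6*w)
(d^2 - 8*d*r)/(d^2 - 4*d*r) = (d - 8*r)/(d - 4*r)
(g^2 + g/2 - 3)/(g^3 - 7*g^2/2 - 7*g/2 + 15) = (2*g - 3)/(2*g^2 - 11*g + 15)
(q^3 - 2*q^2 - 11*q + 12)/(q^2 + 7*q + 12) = (q^2 - 5*q + 4)/(q + 4)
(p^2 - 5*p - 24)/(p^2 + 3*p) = (p - 8)/p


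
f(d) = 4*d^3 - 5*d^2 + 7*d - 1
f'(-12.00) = 1855.00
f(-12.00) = -7717.00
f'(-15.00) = 2857.00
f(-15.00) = -14731.00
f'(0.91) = 7.84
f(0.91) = 4.24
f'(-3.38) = 177.89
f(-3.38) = -236.24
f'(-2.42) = 101.48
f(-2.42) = -103.91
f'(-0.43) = 13.52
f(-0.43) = -5.25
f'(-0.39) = 12.73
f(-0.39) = -4.73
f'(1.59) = 21.44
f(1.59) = 13.57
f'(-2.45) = 103.53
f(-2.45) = -106.99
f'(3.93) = 153.04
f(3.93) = 192.08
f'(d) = 12*d^2 - 10*d + 7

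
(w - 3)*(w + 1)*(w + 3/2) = w^3 - w^2/2 - 6*w - 9/2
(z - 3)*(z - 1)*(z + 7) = z^3 + 3*z^2 - 25*z + 21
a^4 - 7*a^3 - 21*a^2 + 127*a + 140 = (a - 7)*(a - 5)*(a + 1)*(a + 4)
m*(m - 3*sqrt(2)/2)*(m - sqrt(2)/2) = m^3 - 2*sqrt(2)*m^2 + 3*m/2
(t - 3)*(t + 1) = t^2 - 2*t - 3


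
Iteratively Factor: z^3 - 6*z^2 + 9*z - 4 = (z - 4)*(z^2 - 2*z + 1) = (z - 4)*(z - 1)*(z - 1)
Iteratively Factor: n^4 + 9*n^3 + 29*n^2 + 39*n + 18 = (n + 3)*(n^3 + 6*n^2 + 11*n + 6) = (n + 3)^2*(n^2 + 3*n + 2) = (n + 1)*(n + 3)^2*(n + 2)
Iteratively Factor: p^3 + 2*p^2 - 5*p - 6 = (p + 1)*(p^2 + p - 6) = (p - 2)*(p + 1)*(p + 3)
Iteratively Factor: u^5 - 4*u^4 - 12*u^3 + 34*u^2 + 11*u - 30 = (u + 1)*(u^4 - 5*u^3 - 7*u^2 + 41*u - 30) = (u - 2)*(u + 1)*(u^3 - 3*u^2 - 13*u + 15) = (u - 5)*(u - 2)*(u + 1)*(u^2 + 2*u - 3) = (u - 5)*(u - 2)*(u + 1)*(u + 3)*(u - 1)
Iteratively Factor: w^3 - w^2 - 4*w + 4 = (w + 2)*(w^2 - 3*w + 2) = (w - 1)*(w + 2)*(w - 2)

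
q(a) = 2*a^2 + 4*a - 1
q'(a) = 4*a + 4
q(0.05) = -0.80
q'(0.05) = 4.20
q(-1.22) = -2.90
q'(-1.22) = -0.88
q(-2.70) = 2.78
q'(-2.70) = -6.80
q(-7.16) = 72.89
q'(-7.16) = -24.64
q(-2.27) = 0.23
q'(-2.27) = -5.08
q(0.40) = 0.92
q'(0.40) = 5.60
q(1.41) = 8.62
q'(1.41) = 9.64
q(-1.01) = -3.00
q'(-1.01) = -0.04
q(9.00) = 197.00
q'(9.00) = 40.00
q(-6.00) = 47.00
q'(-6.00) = -20.00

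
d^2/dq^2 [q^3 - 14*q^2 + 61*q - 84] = 6*q - 28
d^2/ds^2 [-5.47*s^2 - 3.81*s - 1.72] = -10.9400000000000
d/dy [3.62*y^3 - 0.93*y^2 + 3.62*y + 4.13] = 10.86*y^2 - 1.86*y + 3.62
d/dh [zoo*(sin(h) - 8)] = zoo*cos(h)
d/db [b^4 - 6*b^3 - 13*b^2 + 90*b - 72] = 4*b^3 - 18*b^2 - 26*b + 90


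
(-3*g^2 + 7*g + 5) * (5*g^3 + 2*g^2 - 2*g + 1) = -15*g^5 + 29*g^4 + 45*g^3 - 7*g^2 - 3*g + 5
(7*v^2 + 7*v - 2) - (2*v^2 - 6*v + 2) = 5*v^2 + 13*v - 4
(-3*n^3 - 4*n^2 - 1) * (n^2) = -3*n^5 - 4*n^4 - n^2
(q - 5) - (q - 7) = 2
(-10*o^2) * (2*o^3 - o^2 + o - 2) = -20*o^5 + 10*o^4 - 10*o^3 + 20*o^2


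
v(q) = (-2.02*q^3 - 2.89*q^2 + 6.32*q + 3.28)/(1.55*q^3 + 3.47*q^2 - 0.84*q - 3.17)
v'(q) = (-6.06*q^2 - 5.78*q + 6.32)/(1.55*q^3 + 3.47*q^2 - 0.84*q - 3.17) + (-4.65*q^2 - 6.94*q + 0.84)*(-2.02*q^3 - 2.89*q^2 + 6.32*q + 3.28)/(1.55*q^3 + 3.47*q^2 - 0.84*q - 3.17)^2 = (-2.5299*q^4 - 16.1984*q^3 - 15.5446*q^2 - 4.4406*q - 17.2792)/(2.4025*q^6 + 10.757*q^5 + 9.4369*q^4 - 15.6566*q^3 - 21.2942*q^2 + 5.3256*q + 10.0489)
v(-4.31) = -1.42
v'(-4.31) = 0.04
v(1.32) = 0.36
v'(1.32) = -3.35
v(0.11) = -1.22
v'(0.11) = -1.74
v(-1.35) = -11.69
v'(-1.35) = -36.26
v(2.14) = -0.62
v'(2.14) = -0.45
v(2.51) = -0.75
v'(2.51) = -0.29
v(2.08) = -0.59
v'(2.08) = -0.50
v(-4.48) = -1.43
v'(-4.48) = 0.03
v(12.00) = -1.21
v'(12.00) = -0.01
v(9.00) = -1.18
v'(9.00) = -0.02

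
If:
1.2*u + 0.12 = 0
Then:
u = -0.10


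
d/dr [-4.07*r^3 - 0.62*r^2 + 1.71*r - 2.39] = -12.21*r^2 - 1.24*r + 1.71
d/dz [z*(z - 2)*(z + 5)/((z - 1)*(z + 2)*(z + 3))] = (z^4 + 22*z^3 + 25*z^2 - 36*z + 60)/(z^6 + 8*z^5 + 18*z^4 - 4*z^3 - 47*z^2 - 12*z + 36)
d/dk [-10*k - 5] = -10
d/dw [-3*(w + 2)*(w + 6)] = -6*w - 24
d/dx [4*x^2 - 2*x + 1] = 8*x - 2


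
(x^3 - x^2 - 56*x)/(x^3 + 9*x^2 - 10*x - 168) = x*(x - 8)/(x^2 + 2*x - 24)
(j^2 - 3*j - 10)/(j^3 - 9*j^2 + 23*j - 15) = (j + 2)/(j^2 - 4*j + 3)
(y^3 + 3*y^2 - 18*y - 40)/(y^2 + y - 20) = y + 2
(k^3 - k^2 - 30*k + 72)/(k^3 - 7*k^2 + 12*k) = (k + 6)/k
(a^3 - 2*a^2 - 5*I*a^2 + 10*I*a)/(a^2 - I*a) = (a^2 - 2*a - 5*I*a + 10*I)/(a - I)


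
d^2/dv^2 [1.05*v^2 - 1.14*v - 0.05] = 2.10000000000000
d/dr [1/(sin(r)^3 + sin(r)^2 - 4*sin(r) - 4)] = (-3*sin(r)^2 - 2*sin(r) + 4)*cos(r)/(sin(r)^3 + sin(r)^2 - 4*sin(r) - 4)^2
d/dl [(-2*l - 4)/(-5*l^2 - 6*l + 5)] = 2*(5*l^2 + 6*l - 2*(l + 2)*(5*l + 3) - 5)/(5*l^2 + 6*l - 5)^2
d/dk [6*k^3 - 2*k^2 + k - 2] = 18*k^2 - 4*k + 1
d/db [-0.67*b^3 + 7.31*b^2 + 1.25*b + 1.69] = -2.01*b^2 + 14.62*b + 1.25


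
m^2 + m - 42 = (m - 6)*(m + 7)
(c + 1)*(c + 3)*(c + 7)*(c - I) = c^4 + 11*c^3 - I*c^3 + 31*c^2 - 11*I*c^2 + 21*c - 31*I*c - 21*I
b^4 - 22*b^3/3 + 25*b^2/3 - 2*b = b*(b - 6)*(b - 1)*(b - 1/3)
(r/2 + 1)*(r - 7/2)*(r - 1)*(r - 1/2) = r^4/2 - 3*r^3/2 - 17*r^2/8 + 39*r/8 - 7/4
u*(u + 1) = u^2 + u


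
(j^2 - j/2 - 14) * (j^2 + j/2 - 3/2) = j^4 - 63*j^2/4 - 25*j/4 + 21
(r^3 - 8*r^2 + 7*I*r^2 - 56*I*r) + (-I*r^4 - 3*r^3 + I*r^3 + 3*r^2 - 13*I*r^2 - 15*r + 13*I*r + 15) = -I*r^4 - 2*r^3 + I*r^3 - 5*r^2 - 6*I*r^2 - 15*r - 43*I*r + 15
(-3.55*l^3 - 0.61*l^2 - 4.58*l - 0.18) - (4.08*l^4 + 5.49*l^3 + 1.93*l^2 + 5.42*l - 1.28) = -4.08*l^4 - 9.04*l^3 - 2.54*l^2 - 10.0*l + 1.1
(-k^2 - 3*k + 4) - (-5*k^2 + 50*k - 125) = 4*k^2 - 53*k + 129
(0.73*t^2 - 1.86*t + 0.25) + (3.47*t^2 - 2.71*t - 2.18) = 4.2*t^2 - 4.57*t - 1.93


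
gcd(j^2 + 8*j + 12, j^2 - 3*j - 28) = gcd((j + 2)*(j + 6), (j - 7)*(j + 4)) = 1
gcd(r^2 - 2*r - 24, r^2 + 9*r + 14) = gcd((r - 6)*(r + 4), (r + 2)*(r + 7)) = 1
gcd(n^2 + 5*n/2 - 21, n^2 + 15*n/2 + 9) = n + 6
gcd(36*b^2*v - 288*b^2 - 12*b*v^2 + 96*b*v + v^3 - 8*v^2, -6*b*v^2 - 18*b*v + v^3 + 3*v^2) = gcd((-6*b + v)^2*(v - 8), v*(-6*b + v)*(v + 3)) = -6*b + v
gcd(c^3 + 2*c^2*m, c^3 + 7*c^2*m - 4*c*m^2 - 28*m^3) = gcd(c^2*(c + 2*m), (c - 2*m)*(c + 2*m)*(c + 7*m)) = c + 2*m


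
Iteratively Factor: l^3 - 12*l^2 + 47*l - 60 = (l - 5)*(l^2 - 7*l + 12) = (l - 5)*(l - 3)*(l - 4)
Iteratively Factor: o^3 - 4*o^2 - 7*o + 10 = (o + 2)*(o^2 - 6*o + 5) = (o - 1)*(o + 2)*(o - 5)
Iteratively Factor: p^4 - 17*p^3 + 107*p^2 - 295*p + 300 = (p - 4)*(p^3 - 13*p^2 + 55*p - 75) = (p - 5)*(p - 4)*(p^2 - 8*p + 15) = (p - 5)*(p - 4)*(p - 3)*(p - 5)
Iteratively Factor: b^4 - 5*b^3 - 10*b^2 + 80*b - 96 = (b - 2)*(b^3 - 3*b^2 - 16*b + 48) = (b - 4)*(b - 2)*(b^2 + b - 12) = (b - 4)*(b - 3)*(b - 2)*(b + 4)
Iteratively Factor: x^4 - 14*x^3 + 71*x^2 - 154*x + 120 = (x - 5)*(x^3 - 9*x^2 + 26*x - 24) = (x - 5)*(x - 2)*(x^2 - 7*x + 12) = (x - 5)*(x - 3)*(x - 2)*(x - 4)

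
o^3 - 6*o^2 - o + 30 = (o - 5)*(o - 3)*(o + 2)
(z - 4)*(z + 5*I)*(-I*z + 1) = -I*z^3 + 6*z^2 + 4*I*z^2 - 24*z + 5*I*z - 20*I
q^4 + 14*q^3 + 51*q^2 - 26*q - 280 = (q - 2)*(q + 4)*(q + 5)*(q + 7)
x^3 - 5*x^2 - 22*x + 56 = (x - 7)*(x - 2)*(x + 4)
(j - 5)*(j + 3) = j^2 - 2*j - 15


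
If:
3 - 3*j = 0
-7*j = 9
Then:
No Solution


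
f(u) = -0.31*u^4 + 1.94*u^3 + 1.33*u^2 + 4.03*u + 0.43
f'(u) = -1.24*u^3 + 5.82*u^2 + 2.66*u + 4.03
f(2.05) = 25.52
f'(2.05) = 23.26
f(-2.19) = -29.52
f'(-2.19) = 39.14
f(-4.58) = -312.91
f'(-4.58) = 233.06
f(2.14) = 27.66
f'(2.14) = 24.22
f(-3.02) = -78.83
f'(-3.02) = 83.23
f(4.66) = 98.22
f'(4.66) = 17.33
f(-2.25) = -31.95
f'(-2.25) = 41.63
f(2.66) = 41.55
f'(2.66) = 28.95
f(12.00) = -2835.53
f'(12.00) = -1268.69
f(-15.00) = -22002.02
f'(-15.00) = 5458.63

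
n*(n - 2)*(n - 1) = n^3 - 3*n^2 + 2*n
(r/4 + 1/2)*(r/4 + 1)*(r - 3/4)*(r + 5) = r^4/16 + 41*r^3/64 + 119*r^2/64 + 23*r/32 - 15/8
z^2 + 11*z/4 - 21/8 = (z - 3/4)*(z + 7/2)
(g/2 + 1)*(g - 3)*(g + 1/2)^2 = g^4/2 - 27*g^2/8 - 25*g/8 - 3/4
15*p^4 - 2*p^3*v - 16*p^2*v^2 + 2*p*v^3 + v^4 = (-3*p + v)*(-p + v)*(p + v)*(5*p + v)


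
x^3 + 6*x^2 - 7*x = x*(x - 1)*(x + 7)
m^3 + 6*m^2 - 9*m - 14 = (m - 2)*(m + 1)*(m + 7)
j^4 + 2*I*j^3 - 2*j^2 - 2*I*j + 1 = (j - 1)*(j + 1)*(j + I)^2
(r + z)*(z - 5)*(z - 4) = r*z^2 - 9*r*z + 20*r + z^3 - 9*z^2 + 20*z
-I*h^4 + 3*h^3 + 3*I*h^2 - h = h*(h + I)^2*(-I*h + 1)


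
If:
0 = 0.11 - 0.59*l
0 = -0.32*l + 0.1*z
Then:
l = 0.19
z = 0.60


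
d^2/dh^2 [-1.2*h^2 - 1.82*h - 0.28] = -2.40000000000000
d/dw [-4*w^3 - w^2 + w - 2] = -12*w^2 - 2*w + 1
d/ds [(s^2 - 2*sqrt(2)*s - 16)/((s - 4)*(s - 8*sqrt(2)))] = (2*(s - 4)*(s - 8*sqrt(2))*(s - sqrt(2)) + (s - 4)*(-s^2 + 2*sqrt(2)*s + 16) + (s - 8*sqrt(2))*(-s^2 + 2*sqrt(2)*s + 16))/((s - 4)^2*(s - 8*sqrt(2))^2)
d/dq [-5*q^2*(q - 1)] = 5*q*(2 - 3*q)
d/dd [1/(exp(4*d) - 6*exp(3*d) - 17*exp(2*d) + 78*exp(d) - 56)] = (-4*exp(3*d) + 18*exp(2*d) + 34*exp(d) - 78)*exp(d)/(-exp(4*d) + 6*exp(3*d) + 17*exp(2*d) - 78*exp(d) + 56)^2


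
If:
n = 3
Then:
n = 3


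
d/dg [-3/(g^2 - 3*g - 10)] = 3*(2*g - 3)/(-g^2 + 3*g + 10)^2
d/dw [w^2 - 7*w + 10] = 2*w - 7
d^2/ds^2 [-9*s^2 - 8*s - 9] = -18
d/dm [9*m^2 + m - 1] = 18*m + 1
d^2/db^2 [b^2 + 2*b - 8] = 2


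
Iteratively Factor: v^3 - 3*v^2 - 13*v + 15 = (v - 5)*(v^2 + 2*v - 3) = (v - 5)*(v - 1)*(v + 3)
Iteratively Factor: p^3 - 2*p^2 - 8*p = (p)*(p^2 - 2*p - 8) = p*(p - 4)*(p + 2)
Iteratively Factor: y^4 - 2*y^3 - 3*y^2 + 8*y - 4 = (y - 2)*(y^3 - 3*y + 2) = (y - 2)*(y + 2)*(y^2 - 2*y + 1) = (y - 2)*(y - 1)*(y + 2)*(y - 1)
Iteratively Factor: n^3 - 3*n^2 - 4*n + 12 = (n - 2)*(n^2 - n - 6) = (n - 2)*(n + 2)*(n - 3)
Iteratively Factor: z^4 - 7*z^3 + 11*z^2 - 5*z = (z - 5)*(z^3 - 2*z^2 + z) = z*(z - 5)*(z^2 - 2*z + 1) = z*(z - 5)*(z - 1)*(z - 1)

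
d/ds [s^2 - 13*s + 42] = 2*s - 13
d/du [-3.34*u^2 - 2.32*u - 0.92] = -6.68*u - 2.32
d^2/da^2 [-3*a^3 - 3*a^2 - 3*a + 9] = -18*a - 6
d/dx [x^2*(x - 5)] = x*(3*x - 10)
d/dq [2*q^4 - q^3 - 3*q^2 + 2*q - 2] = 8*q^3 - 3*q^2 - 6*q + 2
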